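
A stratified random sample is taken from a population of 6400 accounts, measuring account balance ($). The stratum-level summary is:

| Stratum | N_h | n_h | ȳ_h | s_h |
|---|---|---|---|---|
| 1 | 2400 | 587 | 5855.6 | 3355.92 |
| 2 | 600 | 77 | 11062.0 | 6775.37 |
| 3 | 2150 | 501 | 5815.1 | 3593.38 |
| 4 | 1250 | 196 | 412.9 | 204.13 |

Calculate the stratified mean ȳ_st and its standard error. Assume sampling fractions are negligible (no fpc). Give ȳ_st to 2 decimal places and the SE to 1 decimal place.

ȳ_st = Σ W_h ȳ_h = (2400·5855.6 + 600·11062.0 + 2150·5815.1 + 1250·412.9)/6400 = 5267.06719
V̂(ȳ_st) = Σ W_h² s_h²/n_h, with W_h = N_h/N and N = 6400:
  stratum 1: (2400/6400)²·3355.92²/587 = 2698.04
  stratum 2: (600/6400)²·6775.37²/77 = 5239.84
  stratum 3: (2150/6400)²·3593.38²/501 = 2908.61
  stratum 4: (1250/6400)²·204.13²/196 = 8.10994
V̂(ȳ_st) = 10854.6
SE(ȳ_st) = √10854.6 = 104.185

ȳ_st ≈ 5267.07, SE ≈ 104.2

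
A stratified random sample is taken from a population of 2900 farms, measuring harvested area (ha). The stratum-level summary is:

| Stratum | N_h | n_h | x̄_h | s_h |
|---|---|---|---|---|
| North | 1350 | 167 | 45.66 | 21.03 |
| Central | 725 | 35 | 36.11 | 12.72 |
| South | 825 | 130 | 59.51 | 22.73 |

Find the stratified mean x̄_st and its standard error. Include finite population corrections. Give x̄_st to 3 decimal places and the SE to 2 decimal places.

x̄_st = Σ W_h x̄_h = (1350·45.66 + 725·36.11 + 825·59.51)/2900 = 47.21259
V̂(x̄_st) = Σ W_h² (1 − n_h/N_h) s_h²/n_h, with W_h = N_h/N and N = 2900:
  stratum North: (1350/2900)²·(1 − 167/1350)·21.03²/167 = 0.502903
  stratum Central: (725/2900)²·(1 − 35/725)·12.72²/35 = 0.274978
  stratum South: (825/2900)²·(1 − 130/825)·22.73²/130 = 0.270956
V̂(x̄_st) = 1.04884
SE(x̄_st) = √1.04884 = 1.02413

x̄_st ≈ 47.213, SE ≈ 1.02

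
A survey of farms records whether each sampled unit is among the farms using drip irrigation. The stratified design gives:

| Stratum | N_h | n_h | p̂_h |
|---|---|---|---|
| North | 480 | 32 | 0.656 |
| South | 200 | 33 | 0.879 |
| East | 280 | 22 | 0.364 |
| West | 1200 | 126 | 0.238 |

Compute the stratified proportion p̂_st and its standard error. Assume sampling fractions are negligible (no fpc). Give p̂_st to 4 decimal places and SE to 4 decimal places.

p̂_st ≈ 0.4066, SE ≈ 0.0320

N = 2160; stratum weights W_h = N_h/N.
p̂_st = Σ W_h p̂_h = (480·0.656 + 200·0.879 + 280·0.364 + 1200·0.238)/2160 = 0.40657
V̂(p̂_st) = Σ W_h² p̂_h(1−p̂_h)/(n_h−1):
  stratum North: (480/2160)²·0.656·0.344/31 = 0.000359481
  stratum South: (200/2160)²·0.879·0.121/32 = 2.84955e-05
  stratum East: (280/2160)²·0.364·0.636/21 = 0.000185246
  stratum West: (1200/2160)²·0.238·0.762/125 = 0.000447793
V̂(p̂_st) = 0.00102101; SE = √V̂ = 0.0319533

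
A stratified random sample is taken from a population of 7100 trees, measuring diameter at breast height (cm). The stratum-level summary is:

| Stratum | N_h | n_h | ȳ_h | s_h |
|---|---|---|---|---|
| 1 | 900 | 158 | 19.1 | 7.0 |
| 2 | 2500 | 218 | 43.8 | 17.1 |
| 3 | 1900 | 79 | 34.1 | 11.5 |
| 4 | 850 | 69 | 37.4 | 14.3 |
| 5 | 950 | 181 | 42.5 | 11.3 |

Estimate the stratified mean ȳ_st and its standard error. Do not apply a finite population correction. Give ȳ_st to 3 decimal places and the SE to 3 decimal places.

ȳ_st = Σ W_h ȳ_h = (900·19.1 + 2500·43.8 + 1900·34.1 + 850·37.4 + 950·42.5)/7100 = 37.13310
V̂(ȳ_st) = Σ W_h² s_h²/n_h, with W_h = N_h/N and N = 7100:
  stratum 1: (900/7100)²·7.0²/158 = 0.00498319
  stratum 2: (2500/7100)²·17.1²/218 = 0.166303
  stratum 3: (1900/7100)²·11.5²/79 = 0.119883
  stratum 4: (850/7100)²·14.3²/69 = 0.0424761
  stratum 5: (950/7100)²·11.3²/181 = 0.0126302
V̂(ȳ_st) = 0.346275
SE(ȳ_st) = √0.346275 = 0.588452

ȳ_st ≈ 37.133, SE ≈ 0.588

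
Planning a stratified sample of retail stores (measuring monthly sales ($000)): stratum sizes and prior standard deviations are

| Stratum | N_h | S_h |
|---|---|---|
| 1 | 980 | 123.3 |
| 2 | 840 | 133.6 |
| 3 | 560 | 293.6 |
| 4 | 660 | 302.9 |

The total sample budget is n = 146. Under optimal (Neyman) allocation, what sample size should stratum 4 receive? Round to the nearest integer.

49

Neyman allocation: n_h = n · N_h S_h / Σ N_i S_i, with n = 146.
  stratum 1: N_h·S_h = 980·123.3 = 120834.00
  stratum 2: N_h·S_h = 840·133.6 = 112224.00
  stratum 3: N_h·S_h = 560·293.6 = 164416.00
  stratum 4: N_h·S_h = 660·302.9 = 199914.00
Σ N_h S_h = 597388.00
n for stratum 4 = 146·199914.00/597388.00 = 48.858 → 49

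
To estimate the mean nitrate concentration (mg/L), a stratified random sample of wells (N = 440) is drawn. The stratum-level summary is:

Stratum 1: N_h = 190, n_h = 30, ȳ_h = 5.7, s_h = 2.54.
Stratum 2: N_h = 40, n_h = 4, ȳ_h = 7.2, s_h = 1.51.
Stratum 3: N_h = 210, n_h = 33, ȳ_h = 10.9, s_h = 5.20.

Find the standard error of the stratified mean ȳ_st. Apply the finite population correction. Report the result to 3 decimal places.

V̂(ȳ_st) = Σ W_h² (1 − n_h/N_h) s_h²/n_h, with W_h = N_h/N and N = 440:
  stratum 1: (190/440)²·(1 − 30/190)·2.54²/30 = 0.0337687
  stratum 2: (40/440)²·(1 − 4/40)·1.51²/4 = 0.00423986
  stratum 3: (210/440)²·(1 − 33/210)·5.20²/33 = 0.157319
V̂(ȳ_st) = 0.195327
SE(ȳ_st) = √0.195327 = 0.441958

SE(ȳ_st) ≈ 0.442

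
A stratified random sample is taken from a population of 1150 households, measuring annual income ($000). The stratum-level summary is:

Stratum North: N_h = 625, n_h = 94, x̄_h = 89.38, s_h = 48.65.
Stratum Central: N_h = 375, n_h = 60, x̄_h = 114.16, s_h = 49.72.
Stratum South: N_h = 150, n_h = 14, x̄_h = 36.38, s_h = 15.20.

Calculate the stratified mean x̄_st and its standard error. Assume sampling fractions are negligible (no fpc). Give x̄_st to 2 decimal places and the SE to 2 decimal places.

x̄_st = Σ W_h x̄_h = (625·89.38 + 375·114.16 + 150·36.38)/1150 = 90.54739
V̂(x̄_st) = Σ W_h² s_h²/n_h, with W_h = N_h/N and N = 1150:
  stratum North: (625/1150)²·48.65²/94 = 7.43708
  stratum Central: (375/1150)²·49.72²/60 = 4.38105
  stratum South: (150/1150)²·15.20²/14 = 0.280767
V̂(x̄_st) = 12.0989
SE(x̄_st) = √12.0989 = 3.47835

x̄_st ≈ 90.55, SE ≈ 3.48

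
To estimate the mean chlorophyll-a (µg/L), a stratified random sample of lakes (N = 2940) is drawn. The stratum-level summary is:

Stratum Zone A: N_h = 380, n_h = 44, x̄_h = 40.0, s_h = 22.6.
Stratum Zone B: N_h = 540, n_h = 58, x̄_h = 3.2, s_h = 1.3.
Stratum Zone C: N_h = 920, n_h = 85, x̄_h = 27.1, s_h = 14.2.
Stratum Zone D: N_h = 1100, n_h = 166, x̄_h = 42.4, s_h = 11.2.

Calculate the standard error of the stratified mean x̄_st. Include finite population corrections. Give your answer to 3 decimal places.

SE(x̄_st) ≈ 0.688

V̂(x̄_st) = Σ W_h² (1 − n_h/N_h) s_h²/n_h, with W_h = N_h/N and N = 2940:
  stratum Zone A: (380/2940)²·(1 − 44/380)·22.6²/44 = 0.171472
  stratum Zone B: (540/2940)²·(1 − 58/540)·1.3²/58 = 0.000877415
  stratum Zone C: (920/2940)²·(1 − 85/920)·14.2²/85 = 0.210832
  stratum Zone D: (1100/2940)²·(1 − 166/1100)·11.2²/166 = 0.08982
V̂(x̄_st) = 0.473001
SE(x̄_st) = √0.473001 = 0.687751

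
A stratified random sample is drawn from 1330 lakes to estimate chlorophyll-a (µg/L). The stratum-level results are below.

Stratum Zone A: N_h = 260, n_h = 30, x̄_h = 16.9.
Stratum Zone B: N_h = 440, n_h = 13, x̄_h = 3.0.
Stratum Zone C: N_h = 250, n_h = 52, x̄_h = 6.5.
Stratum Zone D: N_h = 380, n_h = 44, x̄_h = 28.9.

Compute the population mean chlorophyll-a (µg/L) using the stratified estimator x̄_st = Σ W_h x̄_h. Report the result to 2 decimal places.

N = Σ N_h = 1330. Stratum weights W_h = N_h/N.
x̄_st = (260·16.9 + 440·3.0 + 250·6.5 + 380·28.9) / 1330 = 13.7752

x̄_st ≈ 13.78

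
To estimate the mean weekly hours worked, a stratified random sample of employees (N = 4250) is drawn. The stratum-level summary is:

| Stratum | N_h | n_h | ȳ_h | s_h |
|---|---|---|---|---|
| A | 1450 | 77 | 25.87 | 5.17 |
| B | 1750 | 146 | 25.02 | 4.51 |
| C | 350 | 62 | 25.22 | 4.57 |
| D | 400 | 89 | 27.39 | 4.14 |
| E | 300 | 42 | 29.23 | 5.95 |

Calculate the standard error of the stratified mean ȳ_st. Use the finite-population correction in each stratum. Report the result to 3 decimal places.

V̂(ȳ_st) = Σ W_h² (1 − n_h/N_h) s_h²/n_h, with W_h = N_h/N and N = 4250:
  stratum A: (1450/4250)²·(1 − 77/1450)·5.17²/77 = 0.0382605
  stratum B: (1750/4250)²·(1 − 146/1750)·4.51²/146 = 0.0216503
  stratum C: (350/4250)²·(1 − 62/350)·4.57²/62 = 0.00187985
  stratum D: (400/4250)²·(1 − 89/400)·4.14²/89 = 0.00132633
  stratum E: (300/4250)²·(1 − 42/300)·5.95²/42 = 0.003612
V̂(ȳ_st) = 0.0667291
SE(ȳ_st) = √0.0667291 = 0.25832

SE(ȳ_st) ≈ 0.258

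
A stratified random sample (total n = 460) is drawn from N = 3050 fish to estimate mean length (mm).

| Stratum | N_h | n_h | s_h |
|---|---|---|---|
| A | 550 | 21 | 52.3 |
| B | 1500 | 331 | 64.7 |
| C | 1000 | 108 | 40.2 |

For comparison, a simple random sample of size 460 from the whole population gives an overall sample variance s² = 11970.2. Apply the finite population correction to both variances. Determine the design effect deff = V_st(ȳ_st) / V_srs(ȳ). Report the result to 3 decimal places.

V̂(ȳ_st) = Σ W_h² (1 − n_h/N_h) s_h²/n_h, with W_h = N_h/N and N = 3050:
  stratum A: (550/3050)²·(1 − 21/550)·52.3²/21 = 4.07383
  stratum B: (1500/3050)²·(1 − 331/1500)·64.7²/331 = 2.38389
  stratum C: (1000/3050)²·(1 − 108/1000)·40.2²/108 = 1.43481
V_st = 7.89253
V_srs = (1 − 460/3050)·11970.2/460 = 22.0975
deff = V_st / V_srs = 7.89253/22.0975 = 0.3572

deff ≈ 0.357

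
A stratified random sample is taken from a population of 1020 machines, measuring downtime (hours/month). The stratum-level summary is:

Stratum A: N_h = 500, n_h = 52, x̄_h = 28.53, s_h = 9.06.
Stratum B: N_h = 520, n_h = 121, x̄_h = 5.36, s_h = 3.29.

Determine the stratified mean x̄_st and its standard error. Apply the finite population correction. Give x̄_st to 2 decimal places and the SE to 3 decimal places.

x̄_st = Σ W_h x̄_h = (500·28.53 + 520·5.36)/1020 = 16.71784
V̂(x̄_st) = Σ W_h² (1 − n_h/N_h) s_h²/n_h, with W_h = N_h/N and N = 1020:
  stratum A: (500/1020)²·(1 − 52/500)·9.06²/52 = 0.339861
  stratum B: (520/1020)²·(1 − 121/520)·3.29²/121 = 0.0178395
V̂(x̄_st) = 0.3577
SE(x̄_st) = √0.3577 = 0.59808

x̄_st ≈ 16.72, SE ≈ 0.598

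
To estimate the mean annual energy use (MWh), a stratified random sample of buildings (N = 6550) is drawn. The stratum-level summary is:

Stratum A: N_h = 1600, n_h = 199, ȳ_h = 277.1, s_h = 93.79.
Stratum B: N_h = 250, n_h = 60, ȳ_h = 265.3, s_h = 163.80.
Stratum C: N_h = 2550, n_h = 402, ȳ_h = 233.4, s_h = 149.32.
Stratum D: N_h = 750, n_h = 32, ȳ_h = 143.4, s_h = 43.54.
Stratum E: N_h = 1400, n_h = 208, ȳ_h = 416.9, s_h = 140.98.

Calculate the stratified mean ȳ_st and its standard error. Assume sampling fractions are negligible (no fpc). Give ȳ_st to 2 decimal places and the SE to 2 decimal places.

ȳ_st ≈ 274.21, SE ≈ 4.10

ȳ_st = Σ W_h ȳ_h = (1600·277.1 + 250·265.3 + 2550·233.4 + 750·143.4 + 1400·416.9)/6550 = 274.20840
V̂(ȳ_st) = Σ W_h² s_h²/n_h, with W_h = N_h/N and N = 6550:
  stratum A: (1600/6550)²·93.79²/199 = 2.63765
  stratum B: (250/6550)²·163.80²/60 = 0.651439
  stratum C: (2550/6550)²·149.32²/402 = 8.40635
  stratum D: (750/6550)²·43.54²/32 = 0.776724
  stratum E: (1400/6550)²·140.98²/208 = 4.36541
V̂(ȳ_st) = 16.8376
SE(ȳ_st) = √16.8376 = 4.10336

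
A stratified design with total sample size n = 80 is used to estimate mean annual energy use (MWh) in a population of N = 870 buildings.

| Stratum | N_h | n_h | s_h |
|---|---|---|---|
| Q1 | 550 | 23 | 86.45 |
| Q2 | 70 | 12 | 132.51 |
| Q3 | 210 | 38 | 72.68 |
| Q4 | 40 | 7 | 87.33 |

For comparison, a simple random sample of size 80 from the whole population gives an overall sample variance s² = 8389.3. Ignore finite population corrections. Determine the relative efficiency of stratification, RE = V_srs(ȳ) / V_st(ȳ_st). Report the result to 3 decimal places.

V̂(ȳ_st) = Σ W_h² s_h²/n_h, with W_h = N_h/N and N = 870:
  stratum Q1: (550/870)²·86.45²/23 = 129.864
  stratum Q2: (70/870)²·132.51²/12 = 9.4727
  stratum Q3: (210/870)²·72.68²/38 = 8.09928
  stratum Q4: (40/870)²·87.33²/7 = 2.30309
V_st = 149.739
V_srs = s²/n = 8389.3/80 = 104.866
Relative efficiency = V_srs / V_st = 104.866/149.739 = 0.7003

RE ≈ 0.700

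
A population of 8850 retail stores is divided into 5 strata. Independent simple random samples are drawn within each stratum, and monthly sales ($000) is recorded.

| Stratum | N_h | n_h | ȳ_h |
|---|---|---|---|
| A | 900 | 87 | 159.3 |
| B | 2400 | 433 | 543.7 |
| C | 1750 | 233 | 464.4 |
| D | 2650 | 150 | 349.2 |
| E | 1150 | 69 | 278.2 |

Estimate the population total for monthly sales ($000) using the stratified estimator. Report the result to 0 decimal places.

τ̂_st ≈ 3506260

τ̂_st = Σ N_h ȳ_h = 900·159.3 + 2400·543.7 + 1750·464.4 + 2650·349.2 + 1150·278.2 = 3506260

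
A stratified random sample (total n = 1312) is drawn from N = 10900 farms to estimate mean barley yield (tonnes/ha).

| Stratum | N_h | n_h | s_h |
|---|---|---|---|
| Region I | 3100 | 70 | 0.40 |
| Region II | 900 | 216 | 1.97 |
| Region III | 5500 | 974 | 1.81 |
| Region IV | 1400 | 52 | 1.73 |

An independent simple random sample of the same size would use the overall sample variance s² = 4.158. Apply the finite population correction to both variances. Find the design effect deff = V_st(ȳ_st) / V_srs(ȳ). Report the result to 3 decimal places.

V̂(ȳ_st) = Σ W_h² (1 − n_h/N_h) s_h²/n_h, with W_h = N_h/N and N = 10900:
  stratum Region I: (3100/10900)²·(1 − 70/3100)·0.40²/70 = 0.000180706
  stratum Region II: (900/10900)²·(1 − 216/900)·1.97²/216 = 9.30946e-05
  stratum Region III: (5500/10900)²·(1 − 974/5500)·1.81²/974 = 0.000704729
  stratum Region IV: (1400/10900)²·(1 − 52/1400)·1.73²/52 = 0.000914226
V_st = 0.00189276
V_srs = (1 − 1312/10900)·4.158/1312 = 0.00278774
deff = V_st / V_srs = 0.00189276/0.00278774 = 0.6790

deff ≈ 0.679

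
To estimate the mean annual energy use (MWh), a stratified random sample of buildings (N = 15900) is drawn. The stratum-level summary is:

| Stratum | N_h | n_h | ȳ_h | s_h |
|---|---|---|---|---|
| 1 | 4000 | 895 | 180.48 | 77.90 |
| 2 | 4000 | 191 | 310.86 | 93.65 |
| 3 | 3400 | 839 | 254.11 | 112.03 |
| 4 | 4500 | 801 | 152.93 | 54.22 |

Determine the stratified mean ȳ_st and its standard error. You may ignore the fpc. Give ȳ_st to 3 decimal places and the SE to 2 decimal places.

ȳ_st ≈ 221.228, SE ≈ 2.08

ȳ_st = Σ W_h ȳ_h = (4000·180.48 + 4000·310.86 + 3400·254.11 + 4500·152.93)/15900 = 221.22761
V̂(ȳ_st) = Σ W_h² s_h²/n_h, with W_h = N_h/N and N = 15900:
  stratum 1: (4000/15900)²·77.90²/895 = 0.429119
  stratum 2: (4000/15900)²·93.65²/191 = 2.90608
  stratum 3: (3400/15900)²·112.03²/839 = 0.684022
  stratum 4: (4500/15900)²·54.22²/801 = 0.29398
V̂(ȳ_st) = 4.3132
SE(ȳ_st) = √4.3132 = 2.07683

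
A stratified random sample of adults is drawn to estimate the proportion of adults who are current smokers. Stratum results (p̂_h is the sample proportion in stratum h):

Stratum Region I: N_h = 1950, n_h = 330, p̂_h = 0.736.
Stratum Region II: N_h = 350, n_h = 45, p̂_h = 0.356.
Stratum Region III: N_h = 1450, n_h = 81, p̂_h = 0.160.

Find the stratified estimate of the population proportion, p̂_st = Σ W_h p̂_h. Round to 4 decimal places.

N = 3750; stratum weights W_h = N_h/N.
p̂_st = Σ W_h p̂_h = (1950·0.736 + 350·0.356 + 1450·0.160)/3750 = 0.47781

p̂_st ≈ 0.4778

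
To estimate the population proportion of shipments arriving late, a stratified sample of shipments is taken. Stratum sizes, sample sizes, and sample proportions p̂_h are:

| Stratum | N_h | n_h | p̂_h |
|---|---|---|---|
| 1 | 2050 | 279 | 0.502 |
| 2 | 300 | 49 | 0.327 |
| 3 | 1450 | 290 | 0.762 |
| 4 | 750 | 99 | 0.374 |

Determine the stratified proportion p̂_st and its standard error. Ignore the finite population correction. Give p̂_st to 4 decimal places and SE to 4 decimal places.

p̂_st ≈ 0.5522, SE ≈ 0.0182

N = 4550; stratum weights W_h = N_h/N.
p̂_st = Σ W_h p̂_h = (2050·0.502 + 300·0.327 + 1450·0.762 + 750·0.374)/4550 = 0.55222
V̂(p̂_st) = Σ W_h² p̂_h(1−p̂_h)/(n_h−1):
  stratum 1: (2050/4550)²·0.502·0.498/278 = 0.000182546
  stratum 2: (300/4550)²·0.327·0.673/48 = 1.99316e-05
  stratum 3: (1450/4550)²·0.762·0.238/289 = 6.37305e-05
  stratum 4: (750/4550)²·0.374·0.626/98 = 6.49112e-05
V̂(p̂_st) = 0.00033112; SE = √V̂ = 0.0181967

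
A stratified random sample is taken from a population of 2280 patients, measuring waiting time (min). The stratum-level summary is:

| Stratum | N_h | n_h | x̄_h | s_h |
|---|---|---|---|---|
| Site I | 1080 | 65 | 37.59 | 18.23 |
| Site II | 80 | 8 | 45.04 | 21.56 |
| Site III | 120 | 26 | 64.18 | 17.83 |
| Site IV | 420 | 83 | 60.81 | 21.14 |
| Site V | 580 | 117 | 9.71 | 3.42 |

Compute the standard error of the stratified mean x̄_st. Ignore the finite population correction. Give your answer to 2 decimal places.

V̂(x̄_st) = Σ W_h² s_h²/n_h, with W_h = N_h/N and N = 2280:
  stratum Site I: (1080/2280)²·18.23²/65 = 1.1472
  stratum Site II: (80/2280)²·21.56²/8 = 0.0715349
  stratum Site III: (120/2280)²·17.83²/26 = 0.0338705
  stratum Site IV: (420/2280)²·21.14²/83 = 0.182709
  stratum Site V: (580/2280)²·3.42²/117 = 0.00646923
V̂(x̄_st) = 1.44178
SE(x̄_st) = √1.44178 = 1.20074

SE(x̄_st) ≈ 1.20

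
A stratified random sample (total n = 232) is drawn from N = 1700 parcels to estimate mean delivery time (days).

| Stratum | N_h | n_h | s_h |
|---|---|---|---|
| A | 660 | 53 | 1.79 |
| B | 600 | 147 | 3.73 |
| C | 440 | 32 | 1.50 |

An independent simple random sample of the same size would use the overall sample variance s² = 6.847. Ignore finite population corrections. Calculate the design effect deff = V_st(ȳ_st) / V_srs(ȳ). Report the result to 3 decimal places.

V̂(ȳ_st) = Σ W_h² s_h²/n_h, with W_h = N_h/N and N = 1700:
  stratum A: (660/1700)²·1.79²/53 = 0.00911214
  stratum B: (600/1700)²·3.73²/147 = 0.0117898
  stratum C: (440/1700)²·1.50²/32 = 0.00471021
V_st = 0.0256121
V_srs = s²/n = 6.847/232 = 0.0295129
deff = V_st / V_srs = 0.0256121/0.0295129 = 0.8678

deff ≈ 0.868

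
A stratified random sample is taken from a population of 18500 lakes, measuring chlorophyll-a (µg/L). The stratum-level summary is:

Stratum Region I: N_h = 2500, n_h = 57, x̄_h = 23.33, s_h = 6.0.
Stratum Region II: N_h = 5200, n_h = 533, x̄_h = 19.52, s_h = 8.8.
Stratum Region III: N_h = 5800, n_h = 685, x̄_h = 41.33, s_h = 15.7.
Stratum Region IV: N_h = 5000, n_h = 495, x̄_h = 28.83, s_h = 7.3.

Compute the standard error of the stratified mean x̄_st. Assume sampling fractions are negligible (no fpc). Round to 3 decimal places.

SE(x̄_st) ≈ 0.257

V̂(x̄_st) = Σ W_h² s_h²/n_h, with W_h = N_h/N and N = 18500:
  stratum Region I: (2500/18500)²·6.0²/57 = 0.0115336
  stratum Region II: (5200/18500)²·8.8²/533 = 0.0114789
  stratum Region III: (5800/18500)²·15.7²/685 = 0.0353689
  stratum Region IV: (5000/18500)²·7.3²/495 = 0.00786388
V̂(x̄_st) = 0.0662453
SE(x̄_st) = √0.0662453 = 0.257382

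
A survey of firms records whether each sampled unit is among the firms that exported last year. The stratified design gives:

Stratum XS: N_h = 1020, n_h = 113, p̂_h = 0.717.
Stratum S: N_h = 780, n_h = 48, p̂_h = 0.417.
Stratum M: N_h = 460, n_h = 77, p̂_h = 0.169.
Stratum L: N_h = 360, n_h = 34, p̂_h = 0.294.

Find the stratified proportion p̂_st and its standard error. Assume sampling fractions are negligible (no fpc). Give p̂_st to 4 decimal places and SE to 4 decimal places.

N = 2620; stratum weights W_h = N_h/N.
p̂_st = Σ W_h p̂_h = (1020·0.717 + 780·0.417 + 460·0.169 + 360·0.294)/2620 = 0.47335
V̂(p̂_st) = Σ W_h² p̂_h(1−p̂_h)/(n_h−1):
  stratum XS: (1020/2620)²·0.717·0.283/112 = 0.00027459
  stratum S: (780/2620)²·0.417·0.583/47 = 0.000458451
  stratum M: (460/2620)²·0.169·0.831/76 = 5.69623e-05
  stratum L: (360/2620)²·0.294·0.706/33 = 0.000118752
V̂(p̂_st) = 0.000908756; SE = √V̂ = 0.0301456

p̂_st ≈ 0.4734, SE ≈ 0.0301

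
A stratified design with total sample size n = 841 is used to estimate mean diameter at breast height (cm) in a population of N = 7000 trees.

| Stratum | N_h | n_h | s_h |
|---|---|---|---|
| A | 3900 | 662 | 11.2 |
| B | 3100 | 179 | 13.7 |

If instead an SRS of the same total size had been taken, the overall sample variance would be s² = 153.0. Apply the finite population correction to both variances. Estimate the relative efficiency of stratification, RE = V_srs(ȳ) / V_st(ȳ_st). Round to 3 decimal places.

V̂(ȳ_st) = Σ W_h² (1 − n_h/N_h) s_h²/n_h, with W_h = N_h/N and N = 7000:
  stratum A: (3900/7000)²·(1 − 662/3900)·11.2²/662 = 0.0488341
  stratum B: (3100/7000)²·(1 − 179/3100)·13.7²/179 = 0.193769
V_st = 0.242604
V_srs = (1 − 841/7000)·153.0/841 = 0.160069
Relative efficiency = V_srs / V_st = 0.160069/0.242604 = 0.6598

RE ≈ 0.660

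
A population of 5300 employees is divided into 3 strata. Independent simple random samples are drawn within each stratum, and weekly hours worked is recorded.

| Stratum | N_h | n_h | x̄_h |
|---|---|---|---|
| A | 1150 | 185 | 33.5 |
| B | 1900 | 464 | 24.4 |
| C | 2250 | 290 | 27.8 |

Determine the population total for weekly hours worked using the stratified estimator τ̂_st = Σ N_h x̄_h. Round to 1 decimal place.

τ̂_st = Σ N_h x̄_h = 1150·33.5 + 1900·24.4 + 2250·27.8 = 147435.0

τ̂_st ≈ 147435.0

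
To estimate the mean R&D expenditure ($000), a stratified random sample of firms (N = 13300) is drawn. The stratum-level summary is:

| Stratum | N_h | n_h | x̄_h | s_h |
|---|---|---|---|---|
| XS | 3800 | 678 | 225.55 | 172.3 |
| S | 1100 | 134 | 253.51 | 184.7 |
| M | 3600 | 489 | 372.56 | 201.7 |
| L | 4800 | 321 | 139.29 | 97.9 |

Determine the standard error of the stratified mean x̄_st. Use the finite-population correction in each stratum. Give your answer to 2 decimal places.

SE(x̄_st) ≈ 3.66

V̂(x̄_st) = Σ W_h² (1 − n_h/N_h) s_h²/n_h, with W_h = N_h/N and N = 13300:
  stratum XS: (3800/13300)²·(1 − 678/3800)·172.3²/678 = 2.93666
  stratum S: (1100/13300)²·(1 − 134/1100)·184.7²/134 = 1.52931
  stratum M: (3600/13300)²·(1 − 489/3600)·201.7²/489 = 5.26747
  stratum L: (4800/13300)²·(1 − 321/4800)·97.9²/321 = 3.62894
V̂(x̄_st) = 13.3624
SE(x̄_st) = √13.3624 = 3.65546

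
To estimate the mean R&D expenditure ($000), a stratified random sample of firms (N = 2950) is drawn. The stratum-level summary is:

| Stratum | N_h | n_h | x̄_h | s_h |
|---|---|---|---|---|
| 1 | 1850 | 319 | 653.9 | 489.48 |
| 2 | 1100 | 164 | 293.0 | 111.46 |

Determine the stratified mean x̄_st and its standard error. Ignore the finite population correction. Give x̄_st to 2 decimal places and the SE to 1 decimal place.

x̄_st = Σ W_h x̄_h = (1850·653.9 + 1100·293.0)/2950 = 519.32712
V̂(x̄_st) = Σ W_h² s_h²/n_h, with W_h = N_h/N and N = 2950:
  stratum 1: (1850/2950)²·489.48²/319 = 295.378
  stratum 2: (1100/2950)²·111.46²/164 = 10.5326
V̂(x̄_st) = 305.911
SE(x̄_st) = √305.911 = 17.4903

x̄_st ≈ 519.33, SE ≈ 17.5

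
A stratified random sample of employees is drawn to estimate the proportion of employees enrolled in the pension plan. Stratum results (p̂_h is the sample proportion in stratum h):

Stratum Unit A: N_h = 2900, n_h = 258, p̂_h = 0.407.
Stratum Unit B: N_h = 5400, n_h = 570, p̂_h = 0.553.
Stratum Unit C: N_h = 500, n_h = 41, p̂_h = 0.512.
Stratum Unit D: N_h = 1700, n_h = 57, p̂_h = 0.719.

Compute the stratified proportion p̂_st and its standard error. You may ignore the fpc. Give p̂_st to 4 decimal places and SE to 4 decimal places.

N = 10500; stratum weights W_h = N_h/N.
p̂_st = Σ W_h p̂_h = (2900·0.407 + 5400·0.553 + 500·0.512 + 1700·0.719)/10500 = 0.53760
V̂(p̂_st) = Σ W_h² p̂_h(1−p̂_h)/(n_h−1):
  stratum Unit A: (2900/10500)²·0.407·0.593/257 = 7.16363e-05
  stratum Unit B: (5400/10500)²·0.553·0.447/569 = 0.000114902
  stratum Unit C: (500/10500)²·0.512·0.488/40 = 1.41642e-05
  stratum Unit D: (1700/10500)²·0.719·0.281/56 = 9.45728e-05
V̂(p̂_st) = 0.000295276; SE = √V̂ = 0.0171836

p̂_st ≈ 0.5376, SE ≈ 0.0172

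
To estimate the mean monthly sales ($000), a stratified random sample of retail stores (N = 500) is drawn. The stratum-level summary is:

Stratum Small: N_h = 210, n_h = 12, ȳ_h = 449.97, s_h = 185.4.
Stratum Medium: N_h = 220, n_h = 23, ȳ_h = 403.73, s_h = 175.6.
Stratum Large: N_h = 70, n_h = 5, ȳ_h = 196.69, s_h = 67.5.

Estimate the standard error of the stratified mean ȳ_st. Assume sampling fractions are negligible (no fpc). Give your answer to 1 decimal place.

V̂(ȳ_st) = Σ W_h² s_h²/n_h, with W_h = N_h/N and N = 500:
  stratum Small: (210/500)²·185.4²/12 = 505.285
  stratum Medium: (220/500)²·175.6²/23 = 259.553
  stratum Large: (70/500)²·67.5²/5 = 17.8605
V̂(ȳ_st) = 782.699
SE(ȳ_st) = √782.699 = 27.9768

SE(ȳ_st) ≈ 28.0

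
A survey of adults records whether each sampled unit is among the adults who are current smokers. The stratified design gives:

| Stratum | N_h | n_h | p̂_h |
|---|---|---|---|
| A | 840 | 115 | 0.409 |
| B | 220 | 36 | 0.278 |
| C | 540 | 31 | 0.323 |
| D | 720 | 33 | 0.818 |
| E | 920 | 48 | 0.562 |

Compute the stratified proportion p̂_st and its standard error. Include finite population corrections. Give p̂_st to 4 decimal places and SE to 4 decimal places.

N = 3240; stratum weights W_h = N_h/N.
p̂_st = Σ W_h p̂_h = (840·0.409 + 220·0.278 + 540·0.323 + 720·0.818 + 920·0.562)/3240 = 0.52010
V̂(p̂_st) = Σ W_h² (1 − n_h/N_h) p̂_h(1−p̂_h)/(n_h−1):
  stratum A: (840/3240)²·(1 − 115/840)·0.409·0.591/114 = 0.000123008
  stratum B: (220/3240)²·(1 − 36/220)·0.278·0.722/35 = 2.21139e-05
  stratum C: (540/3240)²·(1 − 31/540)·0.323·0.677/30 = 0.00019085
  stratum D: (720/3240)²·(1 − 33/720)·0.818·0.182/32 = 0.000219217
  stratum E: (920/3240)²·(1 − 48/920)·0.562·0.438/47 = 0.000400246
V̂(p̂_st) = 0.000955434; SE = √V̂ = 0.0309101

p̂_st ≈ 0.5201, SE ≈ 0.0309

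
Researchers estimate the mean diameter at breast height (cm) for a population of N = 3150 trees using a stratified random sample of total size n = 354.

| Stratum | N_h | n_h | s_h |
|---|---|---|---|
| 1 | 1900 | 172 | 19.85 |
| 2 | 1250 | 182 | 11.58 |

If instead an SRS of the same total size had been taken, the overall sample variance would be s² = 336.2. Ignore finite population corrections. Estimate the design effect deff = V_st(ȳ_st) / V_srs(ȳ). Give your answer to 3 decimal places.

V̂(ȳ_st) = Σ W_h² s_h²/n_h, with W_h = N_h/N and N = 3150:
  stratum 1: (1900/3150)²·19.85²/172 = 0.833448
  stratum 2: (1250/3150)²·11.58²/182 = 0.116023
V_st = 0.949471
V_srs = s²/n = 336.2/354 = 0.949718
deff = V_st / V_srs = 0.949471/0.949718 = 0.9997

deff ≈ 1.000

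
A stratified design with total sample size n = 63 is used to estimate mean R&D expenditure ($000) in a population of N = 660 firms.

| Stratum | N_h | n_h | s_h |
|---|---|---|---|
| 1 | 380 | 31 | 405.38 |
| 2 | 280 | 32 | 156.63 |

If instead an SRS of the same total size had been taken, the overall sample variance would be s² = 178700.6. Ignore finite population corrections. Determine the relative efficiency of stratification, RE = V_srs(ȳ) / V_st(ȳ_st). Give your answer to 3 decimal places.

V̂(ȳ_st) = Σ W_h² s_h²/n_h, with W_h = N_h/N and N = 660:
  stratum 1: (380/660)²·405.38²/31 = 1757.29
  stratum 2: (280/660)²·156.63²/32 = 137.984
V_st = 1895.27
V_srs = s²/n = 178700.6/63 = 2836.52
Relative efficiency = V_srs / V_st = 2836.52/1895.27 = 1.4966

RE ≈ 1.497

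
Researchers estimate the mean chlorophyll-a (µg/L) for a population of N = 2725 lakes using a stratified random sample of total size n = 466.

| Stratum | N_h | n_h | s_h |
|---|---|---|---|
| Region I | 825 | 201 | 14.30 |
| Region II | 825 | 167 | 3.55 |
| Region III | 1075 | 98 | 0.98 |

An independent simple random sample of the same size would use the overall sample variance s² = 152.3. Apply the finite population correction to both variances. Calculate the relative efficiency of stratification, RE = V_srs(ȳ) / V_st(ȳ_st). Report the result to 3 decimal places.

RE ≈ 3.499

V̂(ȳ_st) = Σ W_h² (1 − n_h/N_h) s_h²/n_h, with W_h = N_h/N and N = 2725:
  stratum Region I: (825/2725)²·(1 − 201/825)·14.30²/201 = 0.0705312
  stratum Region II: (825/2725)²·(1 − 167/825)·3.55²/167 = 0.0055168
  stratum Region III: (1075/2725)²·(1 − 98/1075)·0.98²/98 = 0.0013861
V_st = 0.0774341
V_srs = (1 − 466/2725)·152.3/466 = 0.270934
Relative efficiency = V_srs / V_st = 0.270934/0.0774341 = 3.4989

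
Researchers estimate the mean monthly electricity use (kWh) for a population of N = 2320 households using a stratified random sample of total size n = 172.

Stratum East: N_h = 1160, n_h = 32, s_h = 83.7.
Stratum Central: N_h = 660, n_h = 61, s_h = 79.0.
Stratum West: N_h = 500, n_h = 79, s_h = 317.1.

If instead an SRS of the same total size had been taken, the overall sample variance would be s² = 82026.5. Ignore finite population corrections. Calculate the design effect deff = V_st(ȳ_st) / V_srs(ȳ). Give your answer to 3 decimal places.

deff ≈ 0.256

V̂(ȳ_st) = Σ W_h² s_h²/n_h, with W_h = N_h/N and N = 2320:
  stratum East: (1160/2320)²·83.7²/32 = 54.732
  stratum Central: (660/2320)²·79.0²/61 = 8.28011
  stratum West: (500/2320)²·317.1²/79 = 59.1193
V_st = 122.131
V_srs = s²/n = 82026.5/172 = 476.898
deff = V_st / V_srs = 122.131/476.898 = 0.2561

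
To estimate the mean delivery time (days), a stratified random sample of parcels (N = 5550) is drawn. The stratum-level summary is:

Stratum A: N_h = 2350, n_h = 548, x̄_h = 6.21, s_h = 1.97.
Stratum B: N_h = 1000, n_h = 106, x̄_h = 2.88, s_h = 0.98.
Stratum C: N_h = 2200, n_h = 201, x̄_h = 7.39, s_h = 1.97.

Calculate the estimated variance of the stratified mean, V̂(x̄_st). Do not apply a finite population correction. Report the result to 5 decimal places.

V̂(x̄_st) ≈ 0.00460

V̂(x̄_st) = Σ W_h² s_h²/n_h, with W_h = N_h/N and N = 5550:
  stratum A: (2350/5550)²·1.97²/548 = 0.0012697
  stratum B: (1000/5550)²·0.98²/106 = 0.000294144
  stratum C: (2200/5550)²·1.97²/201 = 0.00303386
V̂(x̄_st) = 0.00459771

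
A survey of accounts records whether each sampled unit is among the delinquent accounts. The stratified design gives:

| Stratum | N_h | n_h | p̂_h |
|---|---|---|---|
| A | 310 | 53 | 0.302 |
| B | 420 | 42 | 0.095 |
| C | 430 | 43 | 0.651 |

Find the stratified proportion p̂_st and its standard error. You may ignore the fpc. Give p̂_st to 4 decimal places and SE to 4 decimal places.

p̂_st ≈ 0.3564, SE ≈ 0.0362

N = 1160; stratum weights W_h = N_h/N.
p̂_st = Σ W_h p̂_h = (310·0.302 + 420·0.095 + 430·0.651)/1160 = 0.35642
V̂(p̂_st) = Σ W_h² p̂_h(1−p̂_h)/(n_h−1):
  stratum A: (310/1160)²·0.302·0.698/52 = 0.000289512
  stratum B: (420/1160)²·0.095·0.905/41 = 0.000274898
  stratum C: (430/1160)²·0.651·0.349/42 = 0.000743324
V̂(p̂_st) = 0.00130773; SE = √V̂ = 0.0361626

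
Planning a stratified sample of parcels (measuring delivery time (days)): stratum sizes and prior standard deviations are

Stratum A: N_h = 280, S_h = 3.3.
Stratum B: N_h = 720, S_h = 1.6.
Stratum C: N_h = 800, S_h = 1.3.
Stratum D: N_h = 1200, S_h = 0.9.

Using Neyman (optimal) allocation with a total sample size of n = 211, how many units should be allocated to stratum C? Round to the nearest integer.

Neyman allocation: n_h = n · N_h S_h / Σ N_i S_i, with n = 211.
  stratum A: N_h·S_h = 280·3.3 = 924.00
  stratum B: N_h·S_h = 720·1.6 = 1152.00
  stratum C: N_h·S_h = 800·1.3 = 1040.00
  stratum D: N_h·S_h = 1200·0.9 = 1080.00
Σ N_h S_h = 4196.00
n for stratum C = 211·1040.00/4196.00 = 52.297 → 52

52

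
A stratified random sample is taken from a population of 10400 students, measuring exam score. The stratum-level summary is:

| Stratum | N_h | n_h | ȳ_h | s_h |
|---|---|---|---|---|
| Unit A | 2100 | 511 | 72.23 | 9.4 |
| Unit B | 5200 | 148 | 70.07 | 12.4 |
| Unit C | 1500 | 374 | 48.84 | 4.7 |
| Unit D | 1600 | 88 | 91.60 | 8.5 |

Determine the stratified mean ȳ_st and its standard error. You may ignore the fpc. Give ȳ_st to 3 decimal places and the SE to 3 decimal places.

ȳ_st = Σ W_h ȳ_h = (2100·72.23 + 5200·70.07 + 1500·48.84 + 1600·91.60)/10400 = 70.75644
V̂(ȳ_st) = Σ W_h² s_h²/n_h, with W_h = N_h/N and N = 10400:
  stratum Unit A: (2100/10400)²·9.4²/511 = 0.00705029
  stratum Unit B: (5200/10400)²·12.4²/148 = 0.25973
  stratum Unit C: (1500/10400)²·4.7²/374 = 0.00122868
  stratum Unit D: (1600/10400)²·8.5²/88 = 0.0194325
V̂(ȳ_st) = 0.287441
SE(ȳ_st) = √0.287441 = 0.536135

ȳ_st ≈ 70.756, SE ≈ 0.536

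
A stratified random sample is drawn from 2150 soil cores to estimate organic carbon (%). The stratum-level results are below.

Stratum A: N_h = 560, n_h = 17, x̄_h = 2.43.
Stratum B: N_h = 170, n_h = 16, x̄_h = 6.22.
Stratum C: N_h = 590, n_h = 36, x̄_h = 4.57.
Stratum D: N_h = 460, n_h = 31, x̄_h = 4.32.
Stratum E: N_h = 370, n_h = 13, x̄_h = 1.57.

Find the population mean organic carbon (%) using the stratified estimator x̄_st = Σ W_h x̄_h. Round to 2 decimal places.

x̄_st ≈ 3.57

N = Σ N_h = 2150. Stratum weights W_h = N_h/N.
x̄_st = (560·2.43 + 170·6.22 + 590·4.57 + 460·4.32 + 370·1.57) / 2150 = 3.5733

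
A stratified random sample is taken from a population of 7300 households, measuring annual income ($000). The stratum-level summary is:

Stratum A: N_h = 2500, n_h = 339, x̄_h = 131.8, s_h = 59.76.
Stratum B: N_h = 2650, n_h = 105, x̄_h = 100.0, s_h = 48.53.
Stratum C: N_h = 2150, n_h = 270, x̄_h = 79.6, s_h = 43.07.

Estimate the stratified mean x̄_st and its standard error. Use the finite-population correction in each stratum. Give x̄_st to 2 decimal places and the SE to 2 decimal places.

x̄_st ≈ 104.88, SE ≈ 2.10

x̄_st = Σ W_h x̄_h = (2500·131.8 + 2650·100.0 + 2150·79.6)/7300 = 104.88219
V̂(x̄_st) = Σ W_h² (1 − n_h/N_h) s_h²/n_h, with W_h = N_h/N and N = 7300:
  stratum A: (2500/7300)²·(1 − 339/2500)·59.76²/339 = 1.068
  stratum B: (2650/7300)²·(1 − 105/2650)·48.53²/105 = 2.8387
  stratum C: (2150/7300)²·(1 − 270/2150)·43.07²/270 = 0.521119
V̂(x̄_st) = 4.42782
SE(x̄_st) = √4.42782 = 2.10424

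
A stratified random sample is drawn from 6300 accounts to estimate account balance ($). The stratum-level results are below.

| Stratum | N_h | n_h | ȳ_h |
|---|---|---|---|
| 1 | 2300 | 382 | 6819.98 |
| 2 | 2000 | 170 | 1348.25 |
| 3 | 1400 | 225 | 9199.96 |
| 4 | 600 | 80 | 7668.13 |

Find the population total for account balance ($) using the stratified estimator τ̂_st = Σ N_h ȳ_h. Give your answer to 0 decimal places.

τ̂_st = Σ N_h ȳ_h = 2300·6819.98 + 2000·1348.25 + 1400·9199.96 + 600·7668.13 = 35863276

τ̂_st ≈ 35863276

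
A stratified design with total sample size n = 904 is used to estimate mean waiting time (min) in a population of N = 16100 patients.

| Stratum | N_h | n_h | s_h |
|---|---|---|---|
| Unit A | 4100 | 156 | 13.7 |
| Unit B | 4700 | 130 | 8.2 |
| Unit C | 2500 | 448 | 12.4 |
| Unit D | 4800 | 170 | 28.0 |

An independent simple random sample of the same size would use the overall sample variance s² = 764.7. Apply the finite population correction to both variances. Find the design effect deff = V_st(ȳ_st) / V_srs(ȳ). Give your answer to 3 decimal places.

deff ≈ 0.651

V̂(ȳ_st) = Σ W_h² (1 − n_h/N_h) s_h²/n_h, with W_h = N_h/N and N = 16100:
  stratum Unit A: (4100/16100)²·(1 − 156/4100)·13.7²/156 = 0.075056
  stratum Unit B: (4700/16100)²·(1 − 130/4700)·8.2²/130 = 0.0428595
  stratum Unit C: (2500/16100)²·(1 − 448/2500)·12.4²/448 = 0.00679252
  stratum Unit D: (4800/16100)²·(1 − 170/4800)·28.0²/170 = 0.395401
V_st = 0.520109
V_srs = (1 − 904/16100)·764.7/904 = 0.79841
deff = V_st / V_srs = 0.520109/0.79841 = 0.6514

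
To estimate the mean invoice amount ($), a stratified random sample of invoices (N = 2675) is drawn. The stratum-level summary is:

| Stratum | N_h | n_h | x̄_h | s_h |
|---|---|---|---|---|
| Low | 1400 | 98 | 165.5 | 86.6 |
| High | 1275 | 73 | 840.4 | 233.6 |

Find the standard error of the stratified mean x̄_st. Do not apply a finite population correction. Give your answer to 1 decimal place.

SE(x̄_st) ≈ 13.8

V̂(x̄_st) = Σ W_h² s_h²/n_h, with W_h = N_h/N and N = 2675:
  stratum Low: (1400/2675)²·86.6²/98 = 20.9613
  stratum High: (1275/2675)²·233.6²/73 = 169.823
V̂(x̄_st) = 190.784
SE(x̄_st) = √190.784 = 13.8125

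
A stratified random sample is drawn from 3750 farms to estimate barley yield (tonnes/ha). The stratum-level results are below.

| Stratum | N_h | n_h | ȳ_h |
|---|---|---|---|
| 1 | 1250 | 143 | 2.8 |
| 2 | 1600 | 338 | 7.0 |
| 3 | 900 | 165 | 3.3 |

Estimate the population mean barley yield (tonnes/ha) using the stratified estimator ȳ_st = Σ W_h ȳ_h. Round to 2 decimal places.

ȳ_st ≈ 4.71

N = Σ N_h = 3750. Stratum weights W_h = N_h/N.
ȳ_st = (1250·2.8 + 1600·7.0 + 900·3.3) / 3750 = 4.7120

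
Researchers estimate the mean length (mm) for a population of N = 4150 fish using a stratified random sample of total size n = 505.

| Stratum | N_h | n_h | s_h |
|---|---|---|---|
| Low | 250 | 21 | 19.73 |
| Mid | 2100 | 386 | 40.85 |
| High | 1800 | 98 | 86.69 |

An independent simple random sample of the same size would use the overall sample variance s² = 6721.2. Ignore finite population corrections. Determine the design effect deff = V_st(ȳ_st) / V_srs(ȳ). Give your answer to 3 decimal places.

V̂(ȳ_st) = Σ W_h² s_h²/n_h, with W_h = N_h/N and N = 4150:
  stratum Low: (250/4150)²·19.73²/21 = 0.0672696
  stratum Mid: (2100/4150)²·40.85²/386 = 1.10698
  stratum High: (1800/4150)²·86.69²/98 = 14.4265
V_st = 15.6007
V_srs = s²/n = 6721.2/505 = 13.3093
deff = V_st / V_srs = 15.6007/13.3093 = 1.1722

deff ≈ 1.172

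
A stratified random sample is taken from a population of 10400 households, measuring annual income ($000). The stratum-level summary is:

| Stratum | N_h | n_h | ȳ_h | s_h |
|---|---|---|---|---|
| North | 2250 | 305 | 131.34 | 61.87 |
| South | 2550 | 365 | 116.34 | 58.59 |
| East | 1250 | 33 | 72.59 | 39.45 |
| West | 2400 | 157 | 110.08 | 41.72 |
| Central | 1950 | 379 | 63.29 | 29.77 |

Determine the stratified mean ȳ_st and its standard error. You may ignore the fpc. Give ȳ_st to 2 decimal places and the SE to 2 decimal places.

ȳ_st ≈ 102.94, SE ≈ 1.58

ȳ_st = Σ W_h ȳ_h = (2250·131.34 + 2550·116.34 + 1250·72.59 + 2400·110.08 + 1950·63.29)/10400 = 102.93529
V̂(ȳ_st) = Σ W_h² s_h²/n_h, with W_h = N_h/N and N = 10400:
  stratum North: (2250/10400)²·61.87²/305 = 0.587434
  stratum South: (2550/10400)²·58.59²/365 = 0.565416
  stratum East: (1250/10400)²·39.45²/33 = 0.681292
  stratum West: (2400/10400)²·41.72²/157 = 0.590398
  stratum Central: (1950/10400)²·29.77²/379 = 0.0822093
V̂(ȳ_st) = 2.50675
SE(ȳ_st) = √2.50675 = 1.58327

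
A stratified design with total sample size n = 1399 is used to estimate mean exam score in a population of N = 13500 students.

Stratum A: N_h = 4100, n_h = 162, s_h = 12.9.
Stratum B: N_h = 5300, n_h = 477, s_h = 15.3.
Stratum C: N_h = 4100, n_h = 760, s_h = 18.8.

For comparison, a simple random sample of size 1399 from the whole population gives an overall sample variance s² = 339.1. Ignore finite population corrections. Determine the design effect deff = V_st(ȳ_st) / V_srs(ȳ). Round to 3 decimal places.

deff ≈ 0.880

V̂(ȳ_st) = Σ W_h² s_h²/n_h, with W_h = N_h/N and N = 13500:
  stratum A: (4100/13500)²·12.9²/162 = 0.0947468
  stratum B: (5300/13500)²·15.3²/477 = 0.0756395
  stratum C: (4100/13500)²·18.8²/760 = 0.0428946
V_st = 0.213281
V_srs = s²/n = 339.1/1399 = 0.242387
deff = V_st / V_srs = 0.213281/0.242387 = 0.8799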